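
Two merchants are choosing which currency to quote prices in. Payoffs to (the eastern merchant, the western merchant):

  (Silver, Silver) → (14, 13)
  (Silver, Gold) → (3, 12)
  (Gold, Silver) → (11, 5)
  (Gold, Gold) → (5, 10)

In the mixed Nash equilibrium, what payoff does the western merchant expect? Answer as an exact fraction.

35/3

The eastern merchant mixes with probability p on Silver, chosen so the western merchant is indifferent: 13p + 5(1−p) = 12p + 10(1−p) gives p = 5/6.
The western merchant's expected payoff is 13·5/6 + 5·1/6 = 35/3.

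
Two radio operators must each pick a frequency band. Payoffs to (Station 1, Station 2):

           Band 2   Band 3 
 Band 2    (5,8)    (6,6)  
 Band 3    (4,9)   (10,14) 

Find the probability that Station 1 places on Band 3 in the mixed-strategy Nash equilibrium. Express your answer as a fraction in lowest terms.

2/7

Station 1's mix p on Band 2 must make Station 2 indifferent between Band 2 and Band 3.
Station 2's payoff from Band 2: 8p + 9(1−p). From Band 3: 6p + 14(1−p).
Set equal: 2p = 5(1−p) → p = 5/7.
Probability on Band 3 is 1 − 5/7 = 2/7.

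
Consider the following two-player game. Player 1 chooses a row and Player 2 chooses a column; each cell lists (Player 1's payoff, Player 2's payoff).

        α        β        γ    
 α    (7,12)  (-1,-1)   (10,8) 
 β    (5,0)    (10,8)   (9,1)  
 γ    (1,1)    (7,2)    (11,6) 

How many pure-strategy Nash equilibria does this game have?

Both α: Player 1 gets 7 (best alternative 5); Player 2 gets 12 (best alternative 8). Neither deviates — NE.
Both β: Player 1 gets 10 (best alternative 7); Player 2 gets 8 (best alternative 1). Neither deviates — NE.
Both γ: Player 1 gets 11 (best alternative 10); Player 2 gets 6 (best alternative 2). Neither deviates — NE.
(γ, β) is not a NE: Player 1 would switch to β (10 > 7).
No other cell survives both best-response checks, so there are 3 pure NE.

3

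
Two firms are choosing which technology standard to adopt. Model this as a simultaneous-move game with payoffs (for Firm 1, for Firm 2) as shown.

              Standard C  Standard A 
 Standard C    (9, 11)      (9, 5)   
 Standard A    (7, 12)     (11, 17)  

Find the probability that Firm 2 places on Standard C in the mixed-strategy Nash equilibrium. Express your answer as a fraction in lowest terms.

Firm 2's mix q on Standard C must make Firm 1 indifferent between Standard C and Standard A.
Firm 1's payoff from Standard C: 9q + 9(1−q). From Standard A: 7q + 11(1−q).
Set equal: 2q = 2(1−q) → q = 2/4 = 1/2.

1/2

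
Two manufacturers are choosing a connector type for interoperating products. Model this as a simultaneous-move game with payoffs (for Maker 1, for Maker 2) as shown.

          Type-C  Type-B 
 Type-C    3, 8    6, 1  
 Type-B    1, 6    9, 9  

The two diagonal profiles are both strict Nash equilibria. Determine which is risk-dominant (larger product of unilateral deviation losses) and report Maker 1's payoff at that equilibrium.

At both Type-C: Maker 1 loses 3 − 1 = 2 by deviating; Maker 2 loses 8 − 1 = 7. Product = 2·7 = 14.
At both Type-B: Maker 1 loses 9 − 6 = 3 by deviating; Maker 2 loses 9 − 6 = 3. Product = 3·3 = 9.
14 > 9, so both Type-C is risk-dominant. Maker 1's payoff there is 3.

3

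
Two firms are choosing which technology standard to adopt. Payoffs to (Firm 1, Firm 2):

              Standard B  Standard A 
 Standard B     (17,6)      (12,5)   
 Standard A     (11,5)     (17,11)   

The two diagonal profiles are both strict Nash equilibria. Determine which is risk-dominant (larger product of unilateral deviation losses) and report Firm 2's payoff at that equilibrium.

11

At both Standard B: Firm 1 loses 17 − 11 = 6 by deviating; Firm 2 loses 6 − 5 = 1. Product = 6·1 = 6.
At both Standard A: Firm 1 loses 17 − 12 = 5 by deviating; Firm 2 loses 11 − 5 = 6. Product = 5·6 = 30.
30 > 6, so both Standard A is risk-dominant. Firm 2's payoff there is 11.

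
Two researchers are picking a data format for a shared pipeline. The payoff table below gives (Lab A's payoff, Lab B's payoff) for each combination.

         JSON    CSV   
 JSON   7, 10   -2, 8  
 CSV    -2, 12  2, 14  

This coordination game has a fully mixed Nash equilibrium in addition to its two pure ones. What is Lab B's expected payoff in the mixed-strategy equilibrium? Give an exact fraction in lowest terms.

Lab A mixes with probability p on JSON, chosen so Lab B is indifferent: 10p + 12(1−p) = 8p + 14(1−p) gives p = 1/2.
Lab B's expected payoff is 10·1/2 + 12·1/2 = 11.

11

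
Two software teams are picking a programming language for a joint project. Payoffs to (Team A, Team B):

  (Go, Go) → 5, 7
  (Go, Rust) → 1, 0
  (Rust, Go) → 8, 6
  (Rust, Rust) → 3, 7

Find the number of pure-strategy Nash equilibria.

Both Rust: Team A gets 3 (best alternative 1); Team B gets 7 (best alternative 6). Neither deviates — NE.
Both Go is not a NE: Team A would switch to Rust (8 > 5).
No other cell survives both best-response checks, so there is 1 pure NE.

1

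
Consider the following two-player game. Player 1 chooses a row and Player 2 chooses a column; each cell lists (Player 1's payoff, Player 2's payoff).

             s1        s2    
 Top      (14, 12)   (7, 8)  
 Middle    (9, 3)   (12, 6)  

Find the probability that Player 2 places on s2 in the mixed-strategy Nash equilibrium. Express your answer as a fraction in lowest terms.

1/2

Player 2's mix q on s1 must make Player 1 indifferent between Top and Middle.
Player 1's payoff from Top: 14q + 7(1−q). From Middle: 9q + 12(1−q).
Set equal: 5q = 5(1−q) → q = 5/10 = 1/2.
Probability on s2 is 1 − 1/2 = 1/2.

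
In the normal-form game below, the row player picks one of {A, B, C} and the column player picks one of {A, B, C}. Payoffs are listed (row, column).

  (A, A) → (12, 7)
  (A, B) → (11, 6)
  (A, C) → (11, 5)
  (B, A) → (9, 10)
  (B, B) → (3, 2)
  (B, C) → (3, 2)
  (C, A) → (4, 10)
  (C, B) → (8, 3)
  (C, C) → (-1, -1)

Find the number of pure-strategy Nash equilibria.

Both A: the row player gets 12 (best alternative 9); the column player gets 7 (best alternative 6). Neither deviates — NE.
Both C is not a NE: the row player would switch to A (11 > -1).
No other cell survives both best-response checks, so there is 1 pure NE.

1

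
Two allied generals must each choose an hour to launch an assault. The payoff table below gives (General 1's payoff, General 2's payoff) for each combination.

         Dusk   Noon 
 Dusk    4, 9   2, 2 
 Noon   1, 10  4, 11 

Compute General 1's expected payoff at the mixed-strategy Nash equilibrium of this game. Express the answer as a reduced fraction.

General 2 mixes with probability q on Dusk, chosen so General 1 is indifferent: 4q + 2(1−q) = 1q + 4(1−q) gives q = 2/5.
General 1's expected payoff (from either row, since indifferent) is 4·2/5 + 2·3/5 = 14/5.

14/5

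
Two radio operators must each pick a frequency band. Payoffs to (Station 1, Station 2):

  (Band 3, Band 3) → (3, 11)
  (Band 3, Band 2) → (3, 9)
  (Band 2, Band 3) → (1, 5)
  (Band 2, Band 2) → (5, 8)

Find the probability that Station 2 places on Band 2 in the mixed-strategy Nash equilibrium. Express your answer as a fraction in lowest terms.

Station 2's mix q on Band 3 must make Station 1 indifferent between Band 3 and Band 2.
Station 1's payoff from Band 3: 3q + 3(1−q). From Band 2: 1q + 5(1−q).
Set equal: 2q = 2(1−q) → q = 2/4 = 1/2.
Probability on Band 2 is 1 − 1/2 = 1/2.

1/2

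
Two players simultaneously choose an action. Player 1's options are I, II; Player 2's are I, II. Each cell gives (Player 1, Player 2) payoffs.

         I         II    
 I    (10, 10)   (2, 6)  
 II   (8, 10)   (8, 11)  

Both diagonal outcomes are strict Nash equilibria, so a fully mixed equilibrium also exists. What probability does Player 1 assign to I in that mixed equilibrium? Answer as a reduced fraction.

1/5

Player 1's mix p on I must make Player 2 indifferent between I and II.
Player 2's payoff from I: 10p + 10(1−p). From II: 6p + 11(1−p).
Set equal: 4p = 1(1−p) → p = 1/5.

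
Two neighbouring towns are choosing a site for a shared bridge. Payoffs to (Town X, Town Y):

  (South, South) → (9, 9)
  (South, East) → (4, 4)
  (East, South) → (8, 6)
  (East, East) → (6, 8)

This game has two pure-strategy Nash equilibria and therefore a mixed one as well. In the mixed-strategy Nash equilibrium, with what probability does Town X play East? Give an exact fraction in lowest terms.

Town X's mix p on South must make Town Y indifferent between South and East.
Town Y's payoff from South: 9p + 6(1−p). From East: 4p + 8(1−p).
Set equal: 5p = 2(1−p) → p = 2/7.
Probability on East is 1 − 2/7 = 5/7.

5/7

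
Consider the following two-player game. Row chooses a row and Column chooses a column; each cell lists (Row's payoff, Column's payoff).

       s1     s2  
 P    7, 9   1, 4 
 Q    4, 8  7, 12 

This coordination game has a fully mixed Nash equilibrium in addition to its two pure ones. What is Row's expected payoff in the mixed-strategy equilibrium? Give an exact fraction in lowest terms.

5

Column mixes with probability q on s1, chosen so Row is indifferent: 7q + 1(1−q) = 4q + 7(1−q) gives q = 2/3.
Row's expected payoff (from either row, since indifferent) is 7·2/3 + 1·1/3 = 5.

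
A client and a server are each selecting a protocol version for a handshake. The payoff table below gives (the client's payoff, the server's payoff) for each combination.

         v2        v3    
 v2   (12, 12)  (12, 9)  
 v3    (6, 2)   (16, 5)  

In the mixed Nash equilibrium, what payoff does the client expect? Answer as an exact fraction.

The server mixes with probability q on v2, chosen so the client is indifferent: 12q + 12(1−q) = 6q + 16(1−q) gives q = 2/5.
The client's expected payoff (from either row, since indifferent) is 12·2/5 + 12·3/5 = 12.

12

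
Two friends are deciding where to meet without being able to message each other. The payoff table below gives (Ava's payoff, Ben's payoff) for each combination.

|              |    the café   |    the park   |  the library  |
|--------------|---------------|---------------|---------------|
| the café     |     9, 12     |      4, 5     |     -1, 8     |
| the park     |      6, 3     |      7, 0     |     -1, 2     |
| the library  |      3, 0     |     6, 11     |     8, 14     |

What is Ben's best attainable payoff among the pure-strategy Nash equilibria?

14

Both the café is a pure NE (Ava: 9 ≥ 6; Ben: 12 ≥ 8). Ben gets 12.
Both the library is a pure NE (Ava: 8 ≥ -1; Ben: 14 ≥ 11). Ben gets 14.
Every other cell has a profitable deviation for at least one player. Highest of {12, 14} is 14.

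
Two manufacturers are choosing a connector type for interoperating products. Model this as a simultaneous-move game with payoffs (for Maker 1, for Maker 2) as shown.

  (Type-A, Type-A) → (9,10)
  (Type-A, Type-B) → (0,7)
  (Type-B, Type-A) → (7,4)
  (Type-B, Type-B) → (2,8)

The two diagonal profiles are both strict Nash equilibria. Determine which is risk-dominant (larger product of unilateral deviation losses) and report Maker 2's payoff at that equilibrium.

8

At both Type-A: Maker 1 loses 9 − 7 = 2 by deviating; Maker 2 loses 10 − 7 = 3. Product = 2·3 = 6.
At both Type-B: Maker 1 loses 2 − 0 = 2 by deviating; Maker 2 loses 8 − 4 = 4. Product = 2·4 = 8.
8 > 6, so both Type-B is risk-dominant. Maker 2's payoff there is 8.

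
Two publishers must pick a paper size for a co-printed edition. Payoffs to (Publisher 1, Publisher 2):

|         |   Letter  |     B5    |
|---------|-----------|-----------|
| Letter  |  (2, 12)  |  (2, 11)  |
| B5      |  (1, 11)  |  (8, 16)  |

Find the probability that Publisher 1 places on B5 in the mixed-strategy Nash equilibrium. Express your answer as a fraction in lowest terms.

Publisher 1's mix p on Letter must make Publisher 2 indifferent between Letter and B5.
Publisher 2's payoff from Letter: 12p + 11(1−p). From B5: 11p + 16(1−p).
Set equal: 1p = 5(1−p) → p = 5/6.
Probability on B5 is 1 − 5/6 = 1/6.

1/6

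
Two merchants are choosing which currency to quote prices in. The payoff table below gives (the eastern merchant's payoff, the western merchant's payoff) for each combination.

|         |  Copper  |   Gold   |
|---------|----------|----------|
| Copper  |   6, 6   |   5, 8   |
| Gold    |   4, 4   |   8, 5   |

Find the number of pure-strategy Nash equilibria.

Both Gold: the eastern merchant gets 8 (best alternative 5); the western merchant gets 5 (best alternative 4). Neither deviates — NE.
Both Copper is not a NE: the western merchant would switch to Gold (8 > 6).
No other cell survives both best-response checks, so there is 1 pure NE.

1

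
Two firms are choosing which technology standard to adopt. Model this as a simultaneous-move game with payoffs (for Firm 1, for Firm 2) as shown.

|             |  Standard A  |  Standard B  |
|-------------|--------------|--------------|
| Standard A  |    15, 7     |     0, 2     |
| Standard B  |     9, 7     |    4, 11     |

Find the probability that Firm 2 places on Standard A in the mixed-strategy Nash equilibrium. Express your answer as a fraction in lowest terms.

Firm 2's mix q on Standard A must make Firm 1 indifferent between Standard A and Standard B.
Firm 1's payoff from Standard A: 15q + 0(1−q). From Standard B: 9q + 4(1−q).
Set equal: 6q = 4(1−q) → q = 4/10 = 2/5.

2/5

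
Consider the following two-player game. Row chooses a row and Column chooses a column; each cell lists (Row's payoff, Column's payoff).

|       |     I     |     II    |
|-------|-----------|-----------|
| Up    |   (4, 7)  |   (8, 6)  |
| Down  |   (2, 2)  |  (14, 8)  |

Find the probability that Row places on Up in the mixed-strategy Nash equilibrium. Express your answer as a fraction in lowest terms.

6/7

Row's mix p on Up must make Column indifferent between I and II.
Column's payoff from I: 7p + 2(1−p). From II: 6p + 8(1−p).
Set equal: 1p = 6(1−p) → p = 6/7.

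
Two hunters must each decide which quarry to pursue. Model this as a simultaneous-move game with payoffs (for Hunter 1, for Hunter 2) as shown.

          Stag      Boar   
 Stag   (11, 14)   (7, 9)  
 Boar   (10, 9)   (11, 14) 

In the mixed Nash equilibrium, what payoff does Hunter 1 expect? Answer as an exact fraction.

51/5

Hunter 2 mixes with probability q on Stag, chosen so Hunter 1 is indifferent: 11q + 7(1−q) = 10q + 11(1−q) gives q = 4/5.
Hunter 1's expected payoff (from either row, since indifferent) is 11·4/5 + 7·1/5 = 51/5.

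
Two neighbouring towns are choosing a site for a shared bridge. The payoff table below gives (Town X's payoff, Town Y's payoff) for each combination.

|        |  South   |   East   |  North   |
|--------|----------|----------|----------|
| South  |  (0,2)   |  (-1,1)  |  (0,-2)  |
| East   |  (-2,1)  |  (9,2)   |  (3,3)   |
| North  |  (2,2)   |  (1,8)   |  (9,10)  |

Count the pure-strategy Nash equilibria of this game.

1

Both North: Town X gets 9 (best alternative 3); Town Y gets 10 (best alternative 8). Neither deviates — NE.
Both East is not a NE: Town Y would switch to North (3 > 2).
No other cell survives both best-response checks, so there is 1 pure NE.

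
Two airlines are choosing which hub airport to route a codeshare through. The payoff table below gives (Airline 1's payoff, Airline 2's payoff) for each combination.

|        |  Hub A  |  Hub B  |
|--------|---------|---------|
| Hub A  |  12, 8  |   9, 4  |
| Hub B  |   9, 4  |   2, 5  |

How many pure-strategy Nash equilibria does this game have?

1

Both Hub A: Airline 1 gets 12 (best alternative 9); Airline 2 gets 8 (best alternative 4). Neither deviates — NE.
Both Hub B is not a NE: Airline 1 would switch to Hub A (9 > 2).
No other cell survives both best-response checks, so there is 1 pure NE.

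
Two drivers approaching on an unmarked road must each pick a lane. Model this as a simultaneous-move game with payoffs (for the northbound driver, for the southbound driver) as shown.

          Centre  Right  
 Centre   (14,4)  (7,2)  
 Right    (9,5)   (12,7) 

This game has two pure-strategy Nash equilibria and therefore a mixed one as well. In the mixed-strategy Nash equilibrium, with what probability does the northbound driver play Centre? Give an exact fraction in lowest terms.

1/2

The northbound driver's mix p on Centre must make the southbound driver indifferent between Centre and Right.
The southbound driver's payoff from Centre: 4p + 5(1−p). From Right: 2p + 7(1−p).
Set equal: 2p = 2(1−p) → p = 2/4 = 1/2.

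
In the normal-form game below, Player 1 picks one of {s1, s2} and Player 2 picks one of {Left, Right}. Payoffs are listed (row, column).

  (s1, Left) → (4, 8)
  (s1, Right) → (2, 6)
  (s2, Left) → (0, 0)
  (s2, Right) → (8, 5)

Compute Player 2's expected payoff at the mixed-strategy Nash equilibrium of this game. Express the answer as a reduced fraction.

Player 1 mixes with probability p on s1, chosen so Player 2 is indifferent: 8p + 0(1−p) = 6p + 5(1−p) gives p = 5/7.
Player 2's expected payoff is 8·5/7 + 0·2/7 = 40/7.

40/7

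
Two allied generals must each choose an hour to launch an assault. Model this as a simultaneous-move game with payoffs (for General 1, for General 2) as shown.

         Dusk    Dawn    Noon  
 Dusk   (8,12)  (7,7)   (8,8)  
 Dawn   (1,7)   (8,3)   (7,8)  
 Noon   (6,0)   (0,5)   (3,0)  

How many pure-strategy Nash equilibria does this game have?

Both Dusk: General 1 gets 8 (best alternative 6); General 2 gets 12 (best alternative 8). Neither deviates — NE.
Both Noon is not a NE: General 1 would switch to Dusk (8 > 3).
No other cell survives both best-response checks, so there is 1 pure NE.

1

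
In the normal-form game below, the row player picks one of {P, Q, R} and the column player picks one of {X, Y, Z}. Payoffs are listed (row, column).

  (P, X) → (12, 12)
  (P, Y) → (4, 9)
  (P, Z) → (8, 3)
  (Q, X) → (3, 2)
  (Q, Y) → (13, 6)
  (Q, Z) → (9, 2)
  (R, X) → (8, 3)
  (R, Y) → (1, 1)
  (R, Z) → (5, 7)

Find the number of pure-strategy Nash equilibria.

(P, X): the row player gets 12 (best alternative 8); the column player gets 12 (best alternative 9). Neither deviates — NE.
(Q, Y): the row player gets 13 (best alternative 4); the column player gets 6 (best alternative 2). Neither deviates — NE.
(R, Z) is not a NE: the row player would switch to Q (9 > 5).
No other cell survives both best-response checks, so there are 2 pure NE.

2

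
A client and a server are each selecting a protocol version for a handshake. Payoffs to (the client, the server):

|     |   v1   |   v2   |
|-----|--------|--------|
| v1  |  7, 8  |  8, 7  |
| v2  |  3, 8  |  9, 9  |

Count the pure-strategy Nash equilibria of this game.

2

Both v1: the client gets 7 (best alternative 3); the server gets 8 (best alternative 7). Neither deviates — NE.
Both v2: the client gets 9 (best alternative 8); the server gets 9 (best alternative 8). Neither deviates — NE.
(v1, v2) is not a NE: the client would switch to v2 (9 > 8).
No other cell survives both best-response checks, so there are 2 pure NE.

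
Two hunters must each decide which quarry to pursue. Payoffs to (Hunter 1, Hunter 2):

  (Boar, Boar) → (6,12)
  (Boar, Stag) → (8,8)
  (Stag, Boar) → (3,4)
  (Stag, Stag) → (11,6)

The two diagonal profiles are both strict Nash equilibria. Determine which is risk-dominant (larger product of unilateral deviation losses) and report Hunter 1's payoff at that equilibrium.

At both Boar: Hunter 1 loses 6 − 3 = 3 by deviating; Hunter 2 loses 12 − 8 = 4. Product = 3·4 = 12.
At both Stag: Hunter 1 loses 11 − 8 = 3 by deviating; Hunter 2 loses 6 − 4 = 2. Product = 3·2 = 6.
12 > 6, so both Boar is risk-dominant. Hunter 1's payoff there is 6.

6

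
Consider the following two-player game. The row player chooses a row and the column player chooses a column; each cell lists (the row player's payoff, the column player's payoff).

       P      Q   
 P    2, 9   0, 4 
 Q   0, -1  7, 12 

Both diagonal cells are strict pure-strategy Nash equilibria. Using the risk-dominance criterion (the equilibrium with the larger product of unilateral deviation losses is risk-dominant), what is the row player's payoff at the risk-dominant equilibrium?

7

At both P: the row player loses 2 − 0 = 2 by deviating; the column player loses 9 − 4 = 5. Product = 2·5 = 10.
At both Q: the row player loses 7 − 0 = 7 by deviating; the column player loses 12 − (-1) = 13. Product = 7·13 = 91.
91 > 10, so both Q is risk-dominant. The row player's payoff there is 7.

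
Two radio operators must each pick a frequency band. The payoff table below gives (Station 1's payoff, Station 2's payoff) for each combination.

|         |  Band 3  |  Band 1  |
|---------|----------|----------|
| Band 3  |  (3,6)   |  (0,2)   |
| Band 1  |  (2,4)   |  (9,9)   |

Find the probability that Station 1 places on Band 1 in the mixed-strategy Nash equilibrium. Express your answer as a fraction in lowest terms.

Station 1's mix p on Band 3 must make Station 2 indifferent between Band 3 and Band 1.
Station 2's payoff from Band 3: 6p + 4(1−p). From Band 1: 2p + 9(1−p).
Set equal: 4p = 5(1−p) → p = 5/9.
Probability on Band 1 is 1 − 5/9 = 4/9.

4/9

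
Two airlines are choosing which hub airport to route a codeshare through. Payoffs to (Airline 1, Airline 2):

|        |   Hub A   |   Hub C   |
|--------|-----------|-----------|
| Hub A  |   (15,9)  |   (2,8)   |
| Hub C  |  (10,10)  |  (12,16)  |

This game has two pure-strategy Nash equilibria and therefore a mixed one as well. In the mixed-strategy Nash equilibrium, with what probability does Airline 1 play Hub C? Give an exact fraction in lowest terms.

Airline 1's mix p on Hub A must make Airline 2 indifferent between Hub A and Hub C.
Airline 2's payoff from Hub A: 9p + 10(1−p). From Hub C: 8p + 16(1−p).
Set equal: 1p = 6(1−p) → p = 6/7.
Probability on Hub C is 1 − 6/7 = 1/7.

1/7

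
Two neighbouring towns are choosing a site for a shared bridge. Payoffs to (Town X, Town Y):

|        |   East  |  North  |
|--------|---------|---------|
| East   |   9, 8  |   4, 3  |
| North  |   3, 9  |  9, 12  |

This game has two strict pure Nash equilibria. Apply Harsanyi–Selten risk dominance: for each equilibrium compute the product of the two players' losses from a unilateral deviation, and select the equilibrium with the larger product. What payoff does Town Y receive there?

At both East: Town X loses 9 − 3 = 6 by deviating; Town Y loses 8 − 3 = 5. Product = 6·5 = 30.
At both North: Town X loses 9 − 4 = 5 by deviating; Town Y loses 12 − 9 = 3. Product = 5·3 = 15.
30 > 15, so both East is risk-dominant. Town Y's payoff there is 8.

8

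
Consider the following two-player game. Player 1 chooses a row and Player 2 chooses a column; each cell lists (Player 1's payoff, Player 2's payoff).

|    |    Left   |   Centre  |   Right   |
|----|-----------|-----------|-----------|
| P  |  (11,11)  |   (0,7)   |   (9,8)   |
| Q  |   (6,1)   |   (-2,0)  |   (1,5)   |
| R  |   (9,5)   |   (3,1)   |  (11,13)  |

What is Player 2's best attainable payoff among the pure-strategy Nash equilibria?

(P, Left) is a pure NE (Player 1: 11 ≥ 9; Player 2: 11 ≥ 8). Player 2 gets 11.
(R, Right) is a pure NE (Player 1: 11 ≥ 9; Player 2: 13 ≥ 5). Player 2 gets 13.
Every other cell has a profitable deviation for at least one player. Highest of {11, 13} is 13.

13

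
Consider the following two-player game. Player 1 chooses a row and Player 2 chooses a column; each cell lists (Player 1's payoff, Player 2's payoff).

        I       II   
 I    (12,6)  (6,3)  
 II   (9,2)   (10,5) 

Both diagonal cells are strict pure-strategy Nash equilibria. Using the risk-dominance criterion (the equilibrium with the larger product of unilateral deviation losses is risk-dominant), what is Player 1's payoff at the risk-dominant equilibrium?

10

At both I: Player 1 loses 12 − 9 = 3 by deviating; Player 2 loses 6 − 3 = 3. Product = 3·3 = 9.
At both II: Player 1 loses 10 − 6 = 4 by deviating; Player 2 loses 5 − 2 = 3. Product = 4·3 = 12.
12 > 9, so both II is risk-dominant. Player 1's payoff there is 10.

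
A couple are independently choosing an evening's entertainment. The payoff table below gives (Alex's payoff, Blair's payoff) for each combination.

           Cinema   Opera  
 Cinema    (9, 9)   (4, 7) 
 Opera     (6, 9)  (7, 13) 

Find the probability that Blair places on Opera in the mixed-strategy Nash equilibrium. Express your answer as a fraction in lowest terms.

Blair's mix q on Cinema must make Alex indifferent between Cinema and Opera.
Alex's payoff from Cinema: 9q + 4(1−q). From Opera: 6q + 7(1−q).
Set equal: 3q = 3(1−q) → q = 3/6 = 1/2.
Probability on Opera is 1 − 1/2 = 1/2.

1/2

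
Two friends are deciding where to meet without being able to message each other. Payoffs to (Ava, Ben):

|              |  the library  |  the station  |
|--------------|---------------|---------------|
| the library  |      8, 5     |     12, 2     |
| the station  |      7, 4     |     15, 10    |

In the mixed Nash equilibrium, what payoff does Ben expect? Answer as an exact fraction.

14/3

Ava mixes with probability p on the library, chosen so Ben is indifferent: 5p + 4(1−p) = 2p + 10(1−p) gives p = 2/3.
Ben's expected payoff is 5·2/3 + 4·1/3 = 14/3.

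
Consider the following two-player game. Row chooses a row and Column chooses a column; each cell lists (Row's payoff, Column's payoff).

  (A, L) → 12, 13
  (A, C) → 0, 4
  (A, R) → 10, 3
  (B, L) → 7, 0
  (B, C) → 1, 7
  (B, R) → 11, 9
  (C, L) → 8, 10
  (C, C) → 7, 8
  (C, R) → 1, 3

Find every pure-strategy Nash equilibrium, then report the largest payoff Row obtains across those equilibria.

(A, L) is a pure NE (Row: 12 ≥ 8; Column: 13 ≥ 4). Row gets 12.
(B, R) is a pure NE (Row: 11 ≥ 10; Column: 9 ≥ 7). Row gets 11.
Every other cell has a profitable deviation for at least one player. Highest of {12, 11} is 12.

12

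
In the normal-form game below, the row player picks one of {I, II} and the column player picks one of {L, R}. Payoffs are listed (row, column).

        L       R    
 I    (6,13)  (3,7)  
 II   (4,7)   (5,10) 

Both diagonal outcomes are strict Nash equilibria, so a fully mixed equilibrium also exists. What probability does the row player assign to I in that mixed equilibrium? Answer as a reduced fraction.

1/3

The row player's mix p on I must make the column player indifferent between L and R.
The column player's payoff from L: 13p + 7(1−p). From R: 7p + 10(1−p).
Set equal: 6p = 3(1−p) → p = 3/9 = 1/3.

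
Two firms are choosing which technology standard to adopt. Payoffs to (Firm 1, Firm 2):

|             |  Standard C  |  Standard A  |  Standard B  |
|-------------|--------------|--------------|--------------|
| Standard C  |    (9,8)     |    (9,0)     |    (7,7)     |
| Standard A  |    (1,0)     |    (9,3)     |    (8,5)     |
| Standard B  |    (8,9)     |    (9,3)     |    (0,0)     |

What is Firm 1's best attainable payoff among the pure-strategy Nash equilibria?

9

Both Standard C is a pure NE (Firm 1: 9 ≥ 8; Firm 2: 8 ≥ 7). Firm 1 gets 9.
(Standard A, Standard B) is a pure NE (Firm 1: 8 ≥ 7; Firm 2: 5 ≥ 3). Firm 1 gets 8.
Every other cell has a profitable deviation for at least one player. Highest of {9, 8} is 9.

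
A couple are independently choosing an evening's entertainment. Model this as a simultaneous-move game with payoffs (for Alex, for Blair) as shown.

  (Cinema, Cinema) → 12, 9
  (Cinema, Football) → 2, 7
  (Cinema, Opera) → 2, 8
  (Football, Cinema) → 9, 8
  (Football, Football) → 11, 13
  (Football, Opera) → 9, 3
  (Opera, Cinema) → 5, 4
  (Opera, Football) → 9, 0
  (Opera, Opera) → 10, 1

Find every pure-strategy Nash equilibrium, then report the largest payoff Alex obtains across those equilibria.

12

Both Cinema is a pure NE (Alex: 12 ≥ 9; Blair: 9 ≥ 8). Alex gets 12.
Both Football is a pure NE (Alex: 11 ≥ 9; Blair: 13 ≥ 8). Alex gets 11.
Every other cell has a profitable deviation for at least one player. Highest of {12, 11} is 12.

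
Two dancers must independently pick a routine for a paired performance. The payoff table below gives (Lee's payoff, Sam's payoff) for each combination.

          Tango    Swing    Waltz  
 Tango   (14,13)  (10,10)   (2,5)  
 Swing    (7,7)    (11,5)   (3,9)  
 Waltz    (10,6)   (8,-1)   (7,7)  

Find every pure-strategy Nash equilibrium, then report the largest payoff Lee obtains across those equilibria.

Both Tango is a pure NE (Lee: 14 ≥ 10; Sam: 13 ≥ 10). Lee gets 14.
Both Waltz is a pure NE (Lee: 7 ≥ 3; Sam: 7 ≥ 6). Lee gets 7.
Every other cell has a profitable deviation for at least one player. Highest of {14, 7} is 14.

14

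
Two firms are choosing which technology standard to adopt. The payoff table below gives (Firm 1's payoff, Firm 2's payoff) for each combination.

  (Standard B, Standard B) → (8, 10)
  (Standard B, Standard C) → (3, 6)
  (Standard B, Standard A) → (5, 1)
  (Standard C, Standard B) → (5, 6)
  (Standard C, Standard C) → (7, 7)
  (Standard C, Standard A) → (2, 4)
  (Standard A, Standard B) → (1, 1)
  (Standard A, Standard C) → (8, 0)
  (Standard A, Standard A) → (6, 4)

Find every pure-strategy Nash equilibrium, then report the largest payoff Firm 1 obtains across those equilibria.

Both Standard B is a pure NE (Firm 1: 8 ≥ 5; Firm 2: 10 ≥ 6). Firm 1 gets 8.
Both Standard A is a pure NE (Firm 1: 6 ≥ 5; Firm 2: 4 ≥ 1). Firm 1 gets 6.
Every other cell has a profitable deviation for at least one player. Highest of {8, 6} is 8.

8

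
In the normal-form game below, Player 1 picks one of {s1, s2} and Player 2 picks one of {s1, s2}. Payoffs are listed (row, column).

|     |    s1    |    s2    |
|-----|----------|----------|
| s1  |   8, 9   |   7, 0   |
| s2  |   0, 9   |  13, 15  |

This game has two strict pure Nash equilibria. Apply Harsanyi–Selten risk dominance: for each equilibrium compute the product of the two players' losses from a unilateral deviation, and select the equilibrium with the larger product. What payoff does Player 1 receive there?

8

At both s1: Player 1 loses 8 − 0 = 8 by deviating; Player 2 loses 9 − 0 = 9. Product = 8·9 = 72.
At both s2: Player 1 loses 13 − 7 = 6 by deviating; Player 2 loses 15 − 9 = 6. Product = 6·6 = 36.
72 > 36, so both s1 is risk-dominant. Player 1's payoff there is 8.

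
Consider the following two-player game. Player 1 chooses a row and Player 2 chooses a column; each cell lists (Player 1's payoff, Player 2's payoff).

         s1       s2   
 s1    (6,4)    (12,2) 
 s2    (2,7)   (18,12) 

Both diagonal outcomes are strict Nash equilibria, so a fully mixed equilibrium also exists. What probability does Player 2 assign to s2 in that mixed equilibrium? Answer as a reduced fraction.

Player 2's mix q on s1 must make Player 1 indifferent between s1 and s2.
Player 1's payoff from s1: 6q + 12(1−q). From s2: 2q + 18(1−q).
Set equal: 4q = 6(1−q) → q = 6/10 = 3/5.
Probability on s2 is 1 − 3/5 = 2/5.

2/5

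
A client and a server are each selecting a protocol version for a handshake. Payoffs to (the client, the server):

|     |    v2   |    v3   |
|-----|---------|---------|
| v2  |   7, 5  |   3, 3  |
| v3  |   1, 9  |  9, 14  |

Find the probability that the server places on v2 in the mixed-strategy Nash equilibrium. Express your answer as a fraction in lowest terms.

1/2

The server's mix q on v2 must make the client indifferent between v2 and v3.
The client's payoff from v2: 7q + 3(1−q). From v3: 1q + 9(1−q).
Set equal: 6q = 6(1−q) → q = 6/12 = 1/2.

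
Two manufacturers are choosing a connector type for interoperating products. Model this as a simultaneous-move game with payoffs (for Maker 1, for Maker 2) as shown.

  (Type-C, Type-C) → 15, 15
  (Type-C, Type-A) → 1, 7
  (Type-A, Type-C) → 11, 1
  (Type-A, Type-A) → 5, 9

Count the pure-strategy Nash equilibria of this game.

Both Type-C: Maker 1 gets 15 (best alternative 11); Maker 2 gets 15 (best alternative 7). Neither deviates — NE.
Both Type-A: Maker 1 gets 5 (best alternative 1); Maker 2 gets 9 (best alternative 1). Neither deviates — NE.
(Type-C, Type-A) is not a NE: Maker 1 would switch to Type-A (5 > 1).
No other cell survives both best-response checks, so there are 2 pure NE.

2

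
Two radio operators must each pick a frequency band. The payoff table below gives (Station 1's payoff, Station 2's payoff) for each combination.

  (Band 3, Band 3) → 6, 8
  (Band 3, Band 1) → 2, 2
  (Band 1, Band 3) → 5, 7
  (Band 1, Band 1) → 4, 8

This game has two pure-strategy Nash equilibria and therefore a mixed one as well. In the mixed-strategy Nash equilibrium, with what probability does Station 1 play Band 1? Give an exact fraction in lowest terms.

Station 1's mix p on Band 3 must make Station 2 indifferent between Band 3 and Band 1.
Station 2's payoff from Band 3: 8p + 7(1−p). From Band 1: 2p + 8(1−p).
Set equal: 6p = 1(1−p) → p = 1/7.
Probability on Band 1 is 1 − 1/7 = 6/7.

6/7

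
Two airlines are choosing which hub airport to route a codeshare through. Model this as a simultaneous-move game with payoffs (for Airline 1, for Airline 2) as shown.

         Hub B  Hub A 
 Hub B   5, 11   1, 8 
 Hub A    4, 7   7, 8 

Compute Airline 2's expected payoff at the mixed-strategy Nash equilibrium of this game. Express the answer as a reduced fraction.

Airline 1 mixes with probability p on Hub B, chosen so Airline 2 is indifferent: 11p + 7(1−p) = 8p + 8(1−p) gives p = 1/4.
Airline 2's expected payoff is 11·1/4 + 7·3/4 = 8.

8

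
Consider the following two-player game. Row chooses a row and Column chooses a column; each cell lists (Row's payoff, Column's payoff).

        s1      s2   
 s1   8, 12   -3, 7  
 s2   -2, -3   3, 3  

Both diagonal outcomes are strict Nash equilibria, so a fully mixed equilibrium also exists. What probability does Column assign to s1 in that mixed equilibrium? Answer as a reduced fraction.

3/8

Column's mix q on s1 must make Row indifferent between s1 and s2.
Row's payoff from s1: 8q + (-3)(1−q). From s2: (-2)q + 3(1−q).
Set equal: 10q = 6(1−q) → q = 6/16 = 3/8.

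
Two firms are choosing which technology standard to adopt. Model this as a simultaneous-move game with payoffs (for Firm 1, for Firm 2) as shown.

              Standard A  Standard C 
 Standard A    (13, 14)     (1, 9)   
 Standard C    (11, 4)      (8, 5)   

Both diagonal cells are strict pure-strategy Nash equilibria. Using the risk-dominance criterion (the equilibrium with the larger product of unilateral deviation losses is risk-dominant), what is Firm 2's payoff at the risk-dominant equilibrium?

At both Standard A: Firm 1 loses 13 − 11 = 2 by deviating; Firm 2 loses 14 − 9 = 5. Product = 2·5 = 10.
At both Standard C: Firm 1 loses 8 − 1 = 7 by deviating; Firm 2 loses 5 − 4 = 1. Product = 7·1 = 7.
10 > 7, so both Standard A is risk-dominant. Firm 2's payoff there is 14.

14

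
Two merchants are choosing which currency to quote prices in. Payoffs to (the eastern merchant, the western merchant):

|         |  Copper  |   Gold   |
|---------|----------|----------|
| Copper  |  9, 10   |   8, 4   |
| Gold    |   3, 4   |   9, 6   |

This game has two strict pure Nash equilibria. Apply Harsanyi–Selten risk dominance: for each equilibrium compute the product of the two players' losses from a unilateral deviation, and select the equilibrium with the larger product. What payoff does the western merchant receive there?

10

At both Copper: the eastern merchant loses 9 − 3 = 6 by deviating; the western merchant loses 10 − 4 = 6. Product = 6·6 = 36.
At both Gold: the eastern merchant loses 9 − 8 = 1 by deviating; the western merchant loses 6 − 4 = 2. Product = 1·2 = 2.
36 > 2, so both Copper is risk-dominant. The western merchant's payoff there is 10.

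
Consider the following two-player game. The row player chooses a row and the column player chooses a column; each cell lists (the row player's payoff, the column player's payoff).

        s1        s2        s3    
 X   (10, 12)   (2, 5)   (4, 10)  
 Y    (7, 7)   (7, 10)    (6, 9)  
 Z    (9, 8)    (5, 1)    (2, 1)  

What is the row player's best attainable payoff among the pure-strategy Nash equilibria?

10

(X, s1) is a pure NE (the row player: 10 ≥ 9; the column player: 12 ≥ 10). The row player gets 10.
(Y, s2) is a pure NE (the row player: 7 ≥ 5; the column player: 10 ≥ 9). The row player gets 7.
Every other cell has a profitable deviation for at least one player. Highest of {10, 7} is 10.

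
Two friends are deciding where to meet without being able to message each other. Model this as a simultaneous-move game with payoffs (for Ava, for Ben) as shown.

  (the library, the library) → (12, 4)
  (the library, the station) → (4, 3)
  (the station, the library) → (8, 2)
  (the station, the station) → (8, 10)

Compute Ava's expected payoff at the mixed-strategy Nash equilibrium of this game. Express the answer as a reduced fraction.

8

Ben mixes with probability q on the library, chosen so Ava is indifferent: 12q + 4(1−q) = 8q + 8(1−q) gives q = 1/2.
Ava's expected payoff (from either row, since indifferent) is 12·1/2 + 4·1/2 = 8.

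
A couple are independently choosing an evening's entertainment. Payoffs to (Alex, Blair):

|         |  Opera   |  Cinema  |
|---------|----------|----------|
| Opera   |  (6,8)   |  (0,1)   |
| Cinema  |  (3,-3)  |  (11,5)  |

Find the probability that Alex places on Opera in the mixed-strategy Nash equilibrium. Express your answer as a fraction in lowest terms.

Alex's mix p on Opera must make Blair indifferent between Opera and Cinema.
Blair's payoff from Opera: 8p + (-3)(1−p). From Cinema: 1p + 5(1−p).
Set equal: 7p = 8(1−p) → p = 8/15.

8/15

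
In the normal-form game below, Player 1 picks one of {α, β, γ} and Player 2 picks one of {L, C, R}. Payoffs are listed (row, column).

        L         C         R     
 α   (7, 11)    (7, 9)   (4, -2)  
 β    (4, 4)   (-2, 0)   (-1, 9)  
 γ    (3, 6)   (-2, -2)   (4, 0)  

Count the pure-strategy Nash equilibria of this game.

(α, L): Player 1 gets 7 (best alternative 4); Player 2 gets 11 (best alternative 9). Neither deviates — NE.
(γ, R) is not a NE: Player 2 would switch to L (6 > 0).
No other cell survives both best-response checks, so there is 1 pure NE.

1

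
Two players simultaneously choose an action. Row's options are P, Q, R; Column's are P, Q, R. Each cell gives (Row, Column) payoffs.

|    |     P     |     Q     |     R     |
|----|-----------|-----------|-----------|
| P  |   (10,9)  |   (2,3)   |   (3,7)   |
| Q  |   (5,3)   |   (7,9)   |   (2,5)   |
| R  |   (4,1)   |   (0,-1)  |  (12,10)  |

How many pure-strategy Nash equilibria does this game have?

Both P: Row gets 10 (best alternative 5); Column gets 9 (best alternative 7). Neither deviates — NE.
Both Q: Row gets 7 (best alternative 2); Column gets 9 (best alternative 5). Neither deviates — NE.
Both R: Row gets 12 (best alternative 3); Column gets 10 (best alternative 1). Neither deviates — NE.
(P, Q) is not a NE: Row would switch to Q (7 > 2).
No other cell survives both best-response checks, so there are 3 pure NE.

3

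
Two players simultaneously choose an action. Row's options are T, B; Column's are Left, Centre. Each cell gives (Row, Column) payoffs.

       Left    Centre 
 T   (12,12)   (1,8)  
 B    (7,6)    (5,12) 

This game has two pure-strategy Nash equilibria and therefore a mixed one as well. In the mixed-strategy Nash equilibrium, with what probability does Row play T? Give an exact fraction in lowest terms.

Row's mix p on T must make Column indifferent between Left and Centre.
Column's payoff from Left: 12p + 6(1−p). From Centre: 8p + 12(1−p).
Set equal: 4p = 6(1−p) → p = 6/10 = 3/5.

3/5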